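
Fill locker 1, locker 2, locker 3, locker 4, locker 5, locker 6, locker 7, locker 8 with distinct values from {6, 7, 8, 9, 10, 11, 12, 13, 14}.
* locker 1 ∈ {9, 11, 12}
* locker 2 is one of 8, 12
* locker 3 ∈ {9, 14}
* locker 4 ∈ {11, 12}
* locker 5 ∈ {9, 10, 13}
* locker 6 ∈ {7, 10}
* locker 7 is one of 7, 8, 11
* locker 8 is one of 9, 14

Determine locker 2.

Among the 8 variables, 13 fits only locker 5 (and all 8 values in {7, 8, 9, 10, 11, 12, 13, 14} must be used), so locker 5 = 13.
The 7 still-open variables draw from only 7 values {7, 8, 9, 10, 11, 12, 14}, so each is used; only locker 6 can be 10, hence locker 6 = 10.
The 6 still-open variables draw from only 6 values {7, 8, 9, 11, 12, 14}, so each is used; only locker 7 can be 7, hence locker 7 = 7.
Among the 5 still-open variables, 8 fits only locker 2 (and all 5 values in {8, 9, 11, 12, 14} must be used), so locker 2 = 8.

8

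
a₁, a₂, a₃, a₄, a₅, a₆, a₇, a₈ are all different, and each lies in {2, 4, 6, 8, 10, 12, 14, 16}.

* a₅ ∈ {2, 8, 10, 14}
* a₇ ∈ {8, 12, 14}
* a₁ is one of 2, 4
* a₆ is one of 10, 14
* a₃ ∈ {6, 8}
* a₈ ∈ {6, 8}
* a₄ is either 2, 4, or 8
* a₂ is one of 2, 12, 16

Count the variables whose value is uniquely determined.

Among the 8 variables, 16 fits only a₂ (and all 8 values in {2, 4, 6, 8, 10, 12, 14, 16} must be used), so a₂ = 16.
Among the 7 still-open variables, 12 fits only a₇ (and all 7 values in {2, 4, 6, 8, 10, 12, 14} must be used), so a₇ = 12.
a₃ and a₈ between them cover only {6, 8} — a naked pair. Remove those values from a₄, a₅.
a₁ and a₄ between them cover only {2, 4} — a naked pair. Remove those values from a₅.
Determined: a₂=16, a₇=12. The other variables each still have more than one consistent value. That makes 2.

2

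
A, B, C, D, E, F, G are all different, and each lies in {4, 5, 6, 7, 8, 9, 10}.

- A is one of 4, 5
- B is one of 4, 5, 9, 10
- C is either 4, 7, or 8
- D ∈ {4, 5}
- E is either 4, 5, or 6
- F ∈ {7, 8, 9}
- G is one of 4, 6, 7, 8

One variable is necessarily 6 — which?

E

The 7 variables draw from only 7 values {4, 5, 6, 7, 8, 9, 10}, so each is used; only B can be 10, hence B = 10.
Among the 6 still-open variables, 9 fits only F (and all 6 values in {4, 5, 6, 7, 8, 9} must be used), so F = 9.
The 2 variables A and D are confined to {4, 5}, which locks those values in; drop them from C, E, G.
So 6 goes to E.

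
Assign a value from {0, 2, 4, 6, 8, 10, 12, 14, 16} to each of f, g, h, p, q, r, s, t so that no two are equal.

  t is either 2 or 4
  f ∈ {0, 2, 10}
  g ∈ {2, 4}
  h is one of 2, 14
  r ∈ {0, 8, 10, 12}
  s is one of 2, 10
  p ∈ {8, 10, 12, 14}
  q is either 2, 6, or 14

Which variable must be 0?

f

The 8 variables together cover exactly {0, 2, 4, 6, 8, 10, 12, 14} — 8 values for 8 variables — and 6 appears only in q's list, so q = 6.
The 2 variables g and t are confined to {2, 4}, which locks those values in; drop them from f, h, s.
h's domain is down to {14}, so h = 14. So p can't be 14.
s's domain is down to {10}, so s = 10. Eliminate 10 elsewhere: f, p, r.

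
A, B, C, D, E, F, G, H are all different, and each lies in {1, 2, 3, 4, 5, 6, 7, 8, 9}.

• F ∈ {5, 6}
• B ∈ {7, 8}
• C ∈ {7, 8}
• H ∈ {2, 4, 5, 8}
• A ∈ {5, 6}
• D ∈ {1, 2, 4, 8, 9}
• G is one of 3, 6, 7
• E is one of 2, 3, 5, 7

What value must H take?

A and F between them cover only {5, 6} — a naked pair. Remove those values from E, G, H.
B and C share exactly the 2 values {7, 8}; by pigeonhole those values go to them, so strike 7, 8 from D, E, G, H.
G must be 3 (only option left). So E can't be 3.
E's domain is down to {2}, so E = 2. So D, H can't be 2.
So H = 4.

4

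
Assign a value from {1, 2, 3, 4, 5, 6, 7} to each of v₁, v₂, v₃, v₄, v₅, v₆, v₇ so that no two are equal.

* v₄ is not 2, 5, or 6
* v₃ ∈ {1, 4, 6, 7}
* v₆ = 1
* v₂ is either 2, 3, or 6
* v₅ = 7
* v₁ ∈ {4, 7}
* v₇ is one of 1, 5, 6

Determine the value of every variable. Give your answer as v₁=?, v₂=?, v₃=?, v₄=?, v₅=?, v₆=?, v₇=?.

v₅ must be 7 (only option left). Remove 7 from v₁, v₃, v₄.
That leaves v₆ = 1. Remove 1 from v₃, v₄, v₇.
v₁ must be 4 (only option left). So v₃, v₄ can't be 4.
v₃'s domain is down to {6}, so v₃ = 6. Remove 6 from v₂, v₇.
v₄ must be 3 (only option left). Strike 3 from v₂.
v₇ must be 5 (only option left).
That leaves v₂ = 2.

v₁=4, v₂=2, v₃=6, v₄=3, v₅=7, v₆=1, v₇=5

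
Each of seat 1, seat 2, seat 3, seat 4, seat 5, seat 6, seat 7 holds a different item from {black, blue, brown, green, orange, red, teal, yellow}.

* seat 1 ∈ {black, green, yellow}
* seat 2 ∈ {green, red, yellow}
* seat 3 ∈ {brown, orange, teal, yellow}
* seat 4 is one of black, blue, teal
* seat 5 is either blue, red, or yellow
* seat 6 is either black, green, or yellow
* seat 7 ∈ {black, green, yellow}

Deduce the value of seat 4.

seat 1, seat 6, seat 7 share exactly the 3 values {black, green, yellow}; by pigeonhole those values go to them, so strike black, green, yellow from seat 2, seat 3, seat 4, seat 5.
seat 2 must be red (only option left). Strike red from seat 5.
seat 5 has just one choice, so seat 5 = blue. Eliminate blue elsewhere: seat 4.
So seat 4 = teal.

teal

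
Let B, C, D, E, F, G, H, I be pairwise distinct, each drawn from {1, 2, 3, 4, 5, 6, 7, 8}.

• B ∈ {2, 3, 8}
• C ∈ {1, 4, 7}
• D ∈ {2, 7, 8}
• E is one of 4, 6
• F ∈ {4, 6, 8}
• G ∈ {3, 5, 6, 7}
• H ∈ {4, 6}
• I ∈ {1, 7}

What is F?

Among the 8 variables, 5 fits only G (and all 8 values in {1, 2, 3, 4, 5, 6, 7, 8} must be used), so G = 5.
The 7 still-open variables draw from only 7 values {1, 2, 3, 4, 6, 7, 8}, so each is used; only B can be 3, hence B = 3.
Among the 6 still-open variables, 2 fits only D (and all 6 values in {1, 2, 4, 6, 7, 8} must be used), so D = 2.
The 5 still-open variables together cover exactly {1, 4, 6, 7, 8} — 5 values for 5 variables — and 8 appears only in F's list, so F = 8.

8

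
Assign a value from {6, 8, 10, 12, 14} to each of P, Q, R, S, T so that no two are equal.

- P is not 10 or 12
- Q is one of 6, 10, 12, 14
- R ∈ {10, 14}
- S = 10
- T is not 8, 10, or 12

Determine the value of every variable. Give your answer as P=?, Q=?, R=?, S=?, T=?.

S's domain is down to {10}, so S = 10. Remove 10 from Q, R.
R has just one choice, so R = 14. Remove 14 from P, Q, T.
T has just one choice, so T = 6. Eliminate 6 elsewhere: P, Q.
That leaves P = 8.
Q has just one choice, so Q = 12.

P=8, Q=12, R=14, S=10, T=6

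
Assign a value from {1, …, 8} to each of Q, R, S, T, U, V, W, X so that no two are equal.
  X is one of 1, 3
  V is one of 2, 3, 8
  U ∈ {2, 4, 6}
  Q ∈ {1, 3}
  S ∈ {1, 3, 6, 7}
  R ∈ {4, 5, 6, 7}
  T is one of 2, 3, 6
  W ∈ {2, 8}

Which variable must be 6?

The 8 variables draw from only 8 values {1, 2, 3, 4, 5, 6, 7, 8}, so each is used; only R can be 5, hence R = 5.
Among the 7 still-open variables, 4 fits only U (and all 7 values in {1, 2, 3, 4, 6, 7, 8} must be used), so U = 4.
Among the 6 still-open variables, 7 fits only S (and all 6 values in {1, 2, 3, 6, 7, 8} must be used), so S = 7.
Among the 5 still-open variables, 6 fits only T (and all 5 values in {1, 2, 3, 6, 8} must be used), so T = 6.

T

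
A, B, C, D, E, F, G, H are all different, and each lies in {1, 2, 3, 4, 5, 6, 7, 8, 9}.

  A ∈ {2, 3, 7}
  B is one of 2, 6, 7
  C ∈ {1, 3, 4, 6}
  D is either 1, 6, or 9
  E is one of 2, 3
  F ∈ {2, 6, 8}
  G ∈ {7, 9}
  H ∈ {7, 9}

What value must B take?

6

The 8 variables draw from only 8 values {1, 2, 3, 4, 6, 7, 8, 9}, so each is used; only C can be 4, hence C = 4.
The 7 still-open variables draw from only 7 values {1, 2, 3, 6, 7, 8, 9}, so each is used; only D can be 1, hence D = 1.
The 6 still-open variables draw from only 6 values {2, 3, 6, 7, 8, 9}, so each is used; only F can be 8, hence F = 8.
The 5 still-open variables draw from only 5 values {2, 3, 6, 7, 9}, so each is used; only B can be 6, hence B = 6.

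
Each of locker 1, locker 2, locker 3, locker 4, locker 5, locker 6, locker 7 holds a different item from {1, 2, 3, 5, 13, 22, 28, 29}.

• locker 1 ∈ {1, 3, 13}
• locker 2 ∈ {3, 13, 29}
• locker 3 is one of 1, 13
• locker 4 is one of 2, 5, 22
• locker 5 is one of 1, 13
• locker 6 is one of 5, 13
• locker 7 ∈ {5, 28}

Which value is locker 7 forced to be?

28

locker 3 and locker 5 share exactly the 2 values {1, 13}; by pigeonhole those values go to them, so strike 1, 13 from locker 1, locker 2, locker 6.
locker 1 must be 3 (only option left). Remove 3 from locker 2.
That leaves locker 2 = 29.
locker 6 must be 5 (only option left). So locker 4, locker 7 can't be 5.
So locker 7 = 28.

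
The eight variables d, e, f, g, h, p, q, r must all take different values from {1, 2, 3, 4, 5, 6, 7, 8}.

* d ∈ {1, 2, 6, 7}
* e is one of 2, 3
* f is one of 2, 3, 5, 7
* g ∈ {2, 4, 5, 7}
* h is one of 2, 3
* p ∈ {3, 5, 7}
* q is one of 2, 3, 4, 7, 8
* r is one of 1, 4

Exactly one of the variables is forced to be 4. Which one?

Among the 8 variables, 6 fits only d (and all 8 values in {1, 2, 3, 4, 5, 6, 7, 8} must be used), so d = 6.
The 7 still-open variables draw from only 7 values {1, 2, 3, 4, 5, 7, 8}, so each is used; only r can be 1, hence r = 1.
Among the 6 still-open variables, 8 fits only q (and all 6 values in {2, 3, 4, 5, 7, 8} must be used), so q = 8.
The 5 still-open variables draw from only 5 values {2, 3, 4, 5, 7}, so each is used; only g can be 4, hence g = 4.

g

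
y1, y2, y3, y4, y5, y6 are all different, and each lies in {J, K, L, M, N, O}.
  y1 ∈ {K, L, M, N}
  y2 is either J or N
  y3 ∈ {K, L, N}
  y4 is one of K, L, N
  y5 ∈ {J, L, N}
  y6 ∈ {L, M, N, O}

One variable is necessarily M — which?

y1

Among the 6 variables, O fits only y6 (and all 6 values in {J, K, L, M, N, O} must be used), so y6 = O.
The 5 still-open variables draw from only 5 values {J, K, L, M, N}, so each is used; only y1 can be M, hence y1 = M.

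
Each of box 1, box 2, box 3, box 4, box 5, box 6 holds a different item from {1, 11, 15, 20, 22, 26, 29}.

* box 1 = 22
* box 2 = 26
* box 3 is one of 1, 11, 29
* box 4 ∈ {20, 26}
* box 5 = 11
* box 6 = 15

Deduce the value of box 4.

20

box 1 must be 22 (only option left).
box 2 has just one choice, so box 2 = 26. Eliminate 26 elsewhere: box 4.
So box 4 = 20.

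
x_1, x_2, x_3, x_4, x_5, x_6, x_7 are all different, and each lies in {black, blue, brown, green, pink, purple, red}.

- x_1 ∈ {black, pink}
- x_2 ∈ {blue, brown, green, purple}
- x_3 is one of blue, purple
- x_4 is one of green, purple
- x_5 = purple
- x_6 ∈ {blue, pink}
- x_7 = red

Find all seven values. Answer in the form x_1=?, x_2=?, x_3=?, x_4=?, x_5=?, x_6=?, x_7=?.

x_1=black, x_2=brown, x_3=blue, x_4=green, x_5=purple, x_6=pink, x_7=red

x_5's domain is down to {purple}, so x_5 = purple. So x_2, x_3, x_4 can't be purple.
That leaves x_7 = red.
x_3's domain is down to {blue}, so x_3 = blue. Remove blue from x_2, x_6.
x_4's domain is down to {green}, so x_4 = green. So x_2 can't be green.
x_6 has just one choice, so x_6 = pink. So x_1 can't be pink.
x_1 must be black (only option left).
x_2 has just one choice, so x_2 = brown.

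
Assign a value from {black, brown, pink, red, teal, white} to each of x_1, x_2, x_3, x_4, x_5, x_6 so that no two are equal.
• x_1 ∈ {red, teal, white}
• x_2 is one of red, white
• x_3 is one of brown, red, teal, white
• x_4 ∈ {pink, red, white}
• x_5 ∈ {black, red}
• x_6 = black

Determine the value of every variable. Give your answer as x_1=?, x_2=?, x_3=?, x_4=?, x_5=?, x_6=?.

x_1=teal, x_2=white, x_3=brown, x_4=pink, x_5=red, x_6=black

x_6 must be black (only option left). Eliminate black elsewhere: x_5.
x_5 must be red (only option left). Eliminate red elsewhere: x_1, x_2, x_3, x_4.
x_2 must be white (only option left). So x_1, x_3, x_4 can't be white.
x_4 must be pink (only option left).
That leaves x_1 = teal. Strike teal from x_3.
x_3 has just one choice, so x_3 = brown.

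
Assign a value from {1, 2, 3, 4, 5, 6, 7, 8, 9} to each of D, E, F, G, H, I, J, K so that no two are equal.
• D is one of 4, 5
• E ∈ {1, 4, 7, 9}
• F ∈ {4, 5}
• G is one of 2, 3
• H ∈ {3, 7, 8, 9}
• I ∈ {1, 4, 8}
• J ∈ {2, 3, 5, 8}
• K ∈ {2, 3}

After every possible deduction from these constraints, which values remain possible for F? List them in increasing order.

4, 5

D and F between them cover only {4, 5} — a naked pair. Remove those values from E, I, J.
G and K share exactly the 2 values {2, 3}; by pigeonhole those values go to them, so strike 2, 3 from H, J.
J must be 8 (only option left). Strike 8 from H, I.
I's domain is down to {1}, so I = 1. Remove 1 from E.
No further eliminations apply; F can still be any of 4, 5.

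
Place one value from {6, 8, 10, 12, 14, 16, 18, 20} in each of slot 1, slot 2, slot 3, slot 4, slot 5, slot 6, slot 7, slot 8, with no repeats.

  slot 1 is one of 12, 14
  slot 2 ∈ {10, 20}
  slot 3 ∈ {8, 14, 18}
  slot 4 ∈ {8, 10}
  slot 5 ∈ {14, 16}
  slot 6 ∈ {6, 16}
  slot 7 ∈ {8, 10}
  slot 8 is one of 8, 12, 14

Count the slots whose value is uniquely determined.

The 8 variables draw from only 8 values {6, 8, 10, 12, 14, 16, 18, 20}, so each is used; only slot 6 can be 6, hence slot 6 = 6.
Among the 7 still-open variables, 16 fits only slot 5 (and all 7 values in {8, 10, 12, 14, 16, 18, 20} must be used), so slot 5 = 16.
The 6 still-open variables together cover exactly {8, 10, 12, 14, 18, 20} — 6 values for 6 variables — and 18 appears only in slot 3's list, so slot 3 = 18.
Among the 5 still-open variables, 20 fits only slot 2 (and all 5 values in {8, 10, 12, 14, 20} must be used), so slot 2 = 20.
slot 4 and slot 7 share exactly the 2 values {8, 10}; by pigeonhole those values go to them, so strike 8, 10 from slot 8.
Determined: slot 2=20, slot 3=18, slot 5=16, slot 6=6. The other slots each still have more than one consistent value. That makes 4.

4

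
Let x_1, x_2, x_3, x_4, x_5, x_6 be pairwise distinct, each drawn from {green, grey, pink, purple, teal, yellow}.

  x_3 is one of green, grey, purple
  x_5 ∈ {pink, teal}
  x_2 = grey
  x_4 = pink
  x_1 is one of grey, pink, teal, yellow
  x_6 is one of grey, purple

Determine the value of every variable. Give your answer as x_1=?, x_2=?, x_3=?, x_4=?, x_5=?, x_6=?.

x_1=yellow, x_2=grey, x_3=green, x_4=pink, x_5=teal, x_6=purple

x_2 has just one choice, so x_2 = grey. Remove grey from x_1, x_3, x_6.
That leaves x_4 = pink. Eliminate pink elsewhere: x_1, x_5.
x_5 must be teal (only option left). Remove teal from x_1.
x_6 must be purple (only option left). Remove purple from x_3.
x_1 has just one choice, so x_1 = yellow.
x_3's domain is down to {green}, so x_3 = green.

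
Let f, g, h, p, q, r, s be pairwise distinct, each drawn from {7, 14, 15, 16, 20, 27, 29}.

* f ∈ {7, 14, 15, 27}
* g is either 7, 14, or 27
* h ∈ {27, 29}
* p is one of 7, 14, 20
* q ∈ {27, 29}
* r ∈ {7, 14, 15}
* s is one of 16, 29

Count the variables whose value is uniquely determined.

2

The 7 variables draw from only 7 values {7, 14, 15, 16, 20, 27, 29}, so each is used; only s can be 16, hence s = 16.
The 6 still-open variables draw from only 6 values {7, 14, 15, 20, 27, 29}, so each is used; only p can be 20, hence p = 20.
h and q share exactly the 2 values {27, 29}; by pigeonhole those values go to them, so strike 27, 29 from f, g.
Determined: p=20, s=16. The other variables each still have more than one consistent value. That makes 2.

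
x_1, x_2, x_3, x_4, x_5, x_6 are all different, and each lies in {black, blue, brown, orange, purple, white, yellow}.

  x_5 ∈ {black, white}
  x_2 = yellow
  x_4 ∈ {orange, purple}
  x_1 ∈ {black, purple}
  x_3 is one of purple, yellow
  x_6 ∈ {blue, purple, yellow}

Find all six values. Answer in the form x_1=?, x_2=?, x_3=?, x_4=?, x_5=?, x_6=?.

x_2 must be yellow (only option left). Eliminate yellow elsewhere: x_3, x_6.
x_3 has just one choice, so x_3 = purple. Eliminate purple elsewhere: x_1, x_4, x_6.
That leaves x_4 = orange.
x_6 must be blue (only option left).
x_1's domain is down to {black}, so x_1 = black. Remove black from x_5.
x_5 must be white (only option left).

x_1=black, x_2=yellow, x_3=purple, x_4=orange, x_5=white, x_6=blue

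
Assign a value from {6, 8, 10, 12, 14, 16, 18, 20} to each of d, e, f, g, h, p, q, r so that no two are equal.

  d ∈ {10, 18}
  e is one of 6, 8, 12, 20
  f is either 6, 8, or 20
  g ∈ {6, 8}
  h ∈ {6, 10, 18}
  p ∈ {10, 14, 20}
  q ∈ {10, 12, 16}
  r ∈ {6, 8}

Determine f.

The 8 variables draw from only 8 values {6, 8, 10, 12, 14, 16, 18, 20}, so each is used; only p can be 14, hence p = 14.
The 7 still-open variables together cover exactly {6, 8, 10, 12, 16, 18, 20} — 7 values for 7 variables — and 16 appears only in q's list, so q = 16.
Among the 6 still-open variables, 12 fits only e (and all 6 values in {6, 8, 10, 12, 18, 20} must be used), so e = 12.
The 5 still-open variables draw from only 5 values {6, 8, 10, 18, 20}, so each is used; only f can be 20, hence f = 20.

20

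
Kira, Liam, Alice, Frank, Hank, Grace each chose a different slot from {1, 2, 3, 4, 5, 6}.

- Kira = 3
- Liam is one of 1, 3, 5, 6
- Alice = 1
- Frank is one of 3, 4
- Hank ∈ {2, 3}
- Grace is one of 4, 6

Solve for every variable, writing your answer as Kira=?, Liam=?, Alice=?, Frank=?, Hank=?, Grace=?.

Kira=3, Liam=5, Alice=1, Frank=4, Hank=2, Grace=6

Kira's domain is down to {3}, so Kira = 3. Eliminate 3 elsewhere: Liam, Frank, Hank.
Alice must be 1 (only option left). Strike 1 from Liam.
Frank must be 4 (only option left). Remove 4 from Grace.
That leaves Hank = 2.
Grace has just one choice, so Grace = 6. So Liam can't be 6.
Liam has just one choice, so Liam = 5.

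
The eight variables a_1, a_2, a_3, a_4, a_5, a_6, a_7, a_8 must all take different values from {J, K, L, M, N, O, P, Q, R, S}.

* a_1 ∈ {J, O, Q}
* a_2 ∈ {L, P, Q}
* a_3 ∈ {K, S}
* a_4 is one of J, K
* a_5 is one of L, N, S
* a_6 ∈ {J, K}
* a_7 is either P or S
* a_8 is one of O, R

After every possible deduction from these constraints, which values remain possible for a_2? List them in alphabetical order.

a_4 and a_6 between them cover only {J, K} — a naked pair. Remove those values from a_1, a_3.
a_3 has just one choice, so a_3 = S. Strike S from a_5, a_7.
That leaves a_7 = P. Eliminate P elsewhere: a_2.
No further eliminations apply; a_2 can still be any of L, Q.

L, Q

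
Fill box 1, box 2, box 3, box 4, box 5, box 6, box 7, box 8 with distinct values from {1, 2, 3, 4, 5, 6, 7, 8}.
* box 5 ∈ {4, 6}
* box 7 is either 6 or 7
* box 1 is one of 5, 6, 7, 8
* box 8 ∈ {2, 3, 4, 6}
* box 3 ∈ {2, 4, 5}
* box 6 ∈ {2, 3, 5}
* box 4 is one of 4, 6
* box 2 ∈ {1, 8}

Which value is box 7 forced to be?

Among the 8 variables, 1 fits only box 2 (and all 8 values in {1, 2, 3, 4, 5, 6, 7, 8} must be used), so box 2 = 1.
The 7 still-open variables together cover exactly {2, 3, 4, 5, 6, 7, 8} — 7 values for 7 variables — and 8 appears only in box 1's list, so box 1 = 8.
Among the 6 still-open variables, 7 fits only box 7 (and all 6 values in {2, 3, 4, 5, 6, 7} must be used), so box 7 = 7.

7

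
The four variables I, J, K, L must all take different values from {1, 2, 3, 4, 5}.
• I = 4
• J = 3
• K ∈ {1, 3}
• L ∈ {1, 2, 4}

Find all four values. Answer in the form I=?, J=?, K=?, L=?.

I=4, J=3, K=1, L=2

I must be 4 (only option left). Remove 4 from L.
J has just one choice, so J = 3. So K can't be 3.
K's domain is down to {1}, so K = 1. Eliminate 1 elsewhere: L.
L's domain is down to {2}, so L = 2.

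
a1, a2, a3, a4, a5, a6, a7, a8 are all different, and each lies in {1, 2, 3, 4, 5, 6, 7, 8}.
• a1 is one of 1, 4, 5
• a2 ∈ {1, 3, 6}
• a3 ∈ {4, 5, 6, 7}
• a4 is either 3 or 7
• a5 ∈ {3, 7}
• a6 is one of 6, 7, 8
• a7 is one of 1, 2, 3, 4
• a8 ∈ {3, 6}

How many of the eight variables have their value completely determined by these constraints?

Among the 8 variables, 2 fits only a7 (and all 8 values in {1, 2, 3, 4, 5, 6, 7, 8} must be used), so a7 = 2.
Among the 7 still-open variables, 8 fits only a6 (and all 7 values in {1, 3, 4, 5, 6, 7, 8} must be used), so a6 = 8.
a4 and a5 between them cover only {3, 7} — a naked pair. Remove those values from a2, a3, a8.
a8 must be 6 (only option left). So a2, a3 can't be 6.
That leaves a2 = 1. Remove 1 from a1.
Determined: a2=1, a6=8, a7=2, a8=6. The other variables each still have more than one consistent value. That makes 4.

4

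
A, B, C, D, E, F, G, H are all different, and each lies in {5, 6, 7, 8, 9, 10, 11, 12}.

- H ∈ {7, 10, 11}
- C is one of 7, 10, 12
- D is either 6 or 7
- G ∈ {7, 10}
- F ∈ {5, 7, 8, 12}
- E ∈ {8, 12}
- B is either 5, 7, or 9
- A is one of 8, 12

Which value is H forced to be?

11

The 8 variables draw from only 8 values {5, 6, 7, 8, 9, 10, 11, 12}, so each is used; only D can be 6, hence D = 6.
The 7 still-open variables draw from only 7 values {5, 7, 8, 9, 10, 11, 12}, so each is used; only B can be 9, hence B = 9.
The 6 still-open variables together cover exactly {5, 7, 8, 10, 11, 12} — 6 values for 6 variables — and 5 appears only in F's list, so F = 5.
Among the 5 still-open variables, 11 fits only H (and all 5 values in {7, 8, 10, 11, 12} must be used), so H = 11.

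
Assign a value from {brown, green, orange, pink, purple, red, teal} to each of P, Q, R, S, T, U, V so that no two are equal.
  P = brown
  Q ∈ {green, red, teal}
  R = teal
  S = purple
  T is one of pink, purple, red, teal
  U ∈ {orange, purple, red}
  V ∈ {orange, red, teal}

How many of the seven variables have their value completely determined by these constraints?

P must be brown (only option left).
That leaves R = teal. Eliminate teal elsewhere: Q, T, V.
That leaves S = purple. Remove purple from T, U.
The 4 still-open variables together cover exactly {green, orange, pink, red} — 4 values for 4 variables — and green appears only in Q's list, so Q = green.
Among the 3 still-open variables, pink fits only T (and all 3 values in {orange, pink, red} must be used), so T = pink.
Determined: P=brown, Q=green, R=teal, S=purple, T=pink. The other variables each still have more than one consistent value. That makes 5.

5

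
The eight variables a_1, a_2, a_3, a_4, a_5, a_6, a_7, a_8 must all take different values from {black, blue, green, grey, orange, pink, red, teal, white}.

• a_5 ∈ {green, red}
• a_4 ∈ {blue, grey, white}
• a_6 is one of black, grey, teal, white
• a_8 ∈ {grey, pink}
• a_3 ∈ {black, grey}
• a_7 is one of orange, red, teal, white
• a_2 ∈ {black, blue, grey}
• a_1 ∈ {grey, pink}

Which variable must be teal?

a_1 and a_8 between them cover only {grey, pink} — a naked pair. Remove those values from a_2, a_3, a_4, a_6.
That leaves a_3 = black. Eliminate black elsewhere: a_2, a_6.
a_2's domain is down to {blue}, so a_2 = blue. Remove blue from a_4.
That leaves a_4 = white. Eliminate white elsewhere: a_6, a_7.
So teal goes to a_6.

a_6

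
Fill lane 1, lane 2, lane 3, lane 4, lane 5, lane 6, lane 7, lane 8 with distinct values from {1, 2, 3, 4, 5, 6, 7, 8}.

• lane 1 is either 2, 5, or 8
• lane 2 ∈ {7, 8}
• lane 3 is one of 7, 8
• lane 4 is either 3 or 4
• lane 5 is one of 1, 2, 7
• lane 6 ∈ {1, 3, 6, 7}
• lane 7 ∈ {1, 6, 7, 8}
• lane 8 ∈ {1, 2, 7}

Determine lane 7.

6

Among the 8 variables, 4 fits only lane 4 (and all 8 values in {1, 2, 3, 4, 5, 6, 7, 8} must be used), so lane 4 = 4.
Among the 7 still-open variables, 3 fits only lane 6 (and all 7 values in {1, 2, 3, 5, 6, 7, 8} must be used), so lane 6 = 3.
Among the 6 still-open variables, 5 fits only lane 1 (and all 6 values in {1, 2, 5, 6, 7, 8} must be used), so lane 1 = 5.
The 5 still-open variables together cover exactly {1, 2, 6, 7, 8} — 5 values for 5 variables — and 6 appears only in lane 7's list, so lane 7 = 6.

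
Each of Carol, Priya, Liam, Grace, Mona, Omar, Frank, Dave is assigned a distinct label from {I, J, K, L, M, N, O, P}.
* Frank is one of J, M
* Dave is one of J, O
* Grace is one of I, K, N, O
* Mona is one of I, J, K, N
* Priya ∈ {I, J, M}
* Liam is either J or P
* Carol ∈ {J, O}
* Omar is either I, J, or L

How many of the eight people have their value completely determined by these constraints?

4

The 8 variables together cover exactly {I, J, K, L, M, N, O, P} — 8 values for 8 variables — and L appears only in Omar's list, so Omar = L.
The 7 still-open variables together cover exactly {I, J, K, M, N, O, P} — 7 values for 7 variables — and P appears only in Liam's list, so Liam = P.
Carol and Dave between them cover only {J, O} — a naked pair. Remove those values from Priya, Grace, Mona, Frank.
That leaves Frank = M. Remove M from Priya.
Priya has just one choice, so Priya = I. Strike I from Grace, Mona.
Determined: Priya=I, Liam=P, Omar=L, Frank=M. The other people each still have more than one consistent value. That makes 4.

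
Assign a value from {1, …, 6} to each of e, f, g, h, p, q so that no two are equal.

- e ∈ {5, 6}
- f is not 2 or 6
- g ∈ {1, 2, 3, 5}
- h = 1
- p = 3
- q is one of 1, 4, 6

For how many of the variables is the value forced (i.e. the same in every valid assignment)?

h must be 1 (only option left). Eliminate 1 elsewhere: f, g, q.
p's domain is down to {3}, so p = 3. Eliminate 3 elsewhere: f, g.
Among the 4 still-open variables, 2 fits only g (and all 4 values in {2, 4, 5, 6} must be used), so g = 2.
Determined: g=2, h=1, p=3. The other variables each still have more than one consistent value. That makes 3.

3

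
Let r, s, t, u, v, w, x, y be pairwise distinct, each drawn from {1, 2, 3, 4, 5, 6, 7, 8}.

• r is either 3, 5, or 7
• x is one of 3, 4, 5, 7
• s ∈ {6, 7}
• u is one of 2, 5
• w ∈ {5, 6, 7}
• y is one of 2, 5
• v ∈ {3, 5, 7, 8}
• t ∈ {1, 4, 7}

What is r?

3

Among the 8 variables, 1 fits only t (and all 8 values in {1, 2, 3, 4, 5, 6, 7, 8} must be used), so t = 1.
The 7 still-open variables draw from only 7 values {2, 3, 4, 5, 6, 7, 8}, so each is used; only x can be 4, hence x = 4.
The 6 still-open variables together cover exactly {2, 3, 5, 6, 7, 8} — 6 values for 6 variables — and 8 appears only in v's list, so v = 8.
The 5 still-open variables draw from only 5 values {2, 3, 5, 6, 7}, so each is used; only r can be 3, hence r = 3.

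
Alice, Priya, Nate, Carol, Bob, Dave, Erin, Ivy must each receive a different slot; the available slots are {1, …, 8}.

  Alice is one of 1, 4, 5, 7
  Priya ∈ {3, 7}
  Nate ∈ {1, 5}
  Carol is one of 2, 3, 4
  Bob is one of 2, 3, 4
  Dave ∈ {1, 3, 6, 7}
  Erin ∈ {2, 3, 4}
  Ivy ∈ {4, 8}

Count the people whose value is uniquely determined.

Among the 8 variables, 6 fits only Dave (and all 8 values in {1, 2, 3, 4, 5, 6, 7, 8} must be used), so Dave = 6.
The 7 still-open variables together cover exactly {1, 2, 3, 4, 5, 7, 8} — 7 values for 7 variables — and 8 appears only in Ivy's list, so Ivy = 8.
Carol, Bob, Erin share exactly the 3 values {2, 3, 4}; by pigeonhole those values go to them, so strike 2, 3, 4 from Alice, Priya.
Priya must be 7 (only option left). So Alice can't be 7.
Determined: Priya=7, Dave=6, Ivy=8. The other people each still have more than one consistent value. That makes 3.

3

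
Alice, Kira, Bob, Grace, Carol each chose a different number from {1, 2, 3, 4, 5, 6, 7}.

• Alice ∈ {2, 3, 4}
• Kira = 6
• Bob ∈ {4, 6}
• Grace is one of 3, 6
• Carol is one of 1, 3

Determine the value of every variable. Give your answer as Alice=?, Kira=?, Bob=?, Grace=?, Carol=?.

Kira's domain is down to {6}, so Kira = 6. So Bob, Grace can't be 6.
Bob's domain is down to {4}, so Bob = 4. So Alice can't be 4.
That leaves Grace = 3. Eliminate 3 elsewhere: Alice, Carol.
Carol must be 1 (only option left).
That leaves Alice = 2.

Alice=2, Kira=6, Bob=4, Grace=3, Carol=1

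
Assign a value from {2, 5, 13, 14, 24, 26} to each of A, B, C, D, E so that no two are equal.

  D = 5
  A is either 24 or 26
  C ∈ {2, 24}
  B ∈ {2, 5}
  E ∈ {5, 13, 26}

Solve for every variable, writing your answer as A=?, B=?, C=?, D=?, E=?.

A=26, B=2, C=24, D=5, E=13

D has just one choice, so D = 5. So B, E can't be 5.
That leaves B = 2. Eliminate 2 elsewhere: C.
C has just one choice, so C = 24. Strike 24 from A.
A must be 26 (only option left). So E can't be 26.
E's domain is down to {13}, so E = 13.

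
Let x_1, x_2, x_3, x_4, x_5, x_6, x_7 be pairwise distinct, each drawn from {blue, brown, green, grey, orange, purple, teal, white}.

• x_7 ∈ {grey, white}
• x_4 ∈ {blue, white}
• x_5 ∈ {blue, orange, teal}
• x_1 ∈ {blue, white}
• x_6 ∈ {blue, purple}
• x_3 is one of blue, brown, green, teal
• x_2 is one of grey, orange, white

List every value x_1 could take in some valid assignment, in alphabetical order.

blue, white

The 2 variables x_1 and x_4 are confined to {blue, white}, which locks those values in; drop them from x_2, x_3, x_5, x_6, x_7.
x_6's domain is down to {purple}, so x_6 = purple.
That leaves x_7 = grey. Strike grey from x_2.
x_2 has just one choice, so x_2 = orange. Eliminate orange elsewhere: x_5.
x_5 must be teal (only option left). Remove teal from x_3.
No further eliminations apply; x_1 can still be any of blue, white.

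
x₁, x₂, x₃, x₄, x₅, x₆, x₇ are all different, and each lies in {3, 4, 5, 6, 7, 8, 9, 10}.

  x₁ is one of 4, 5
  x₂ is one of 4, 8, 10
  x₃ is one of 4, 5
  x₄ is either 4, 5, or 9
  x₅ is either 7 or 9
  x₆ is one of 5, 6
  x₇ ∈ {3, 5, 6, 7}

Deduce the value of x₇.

3

x₁ and x₃ share exactly the 2 values {4, 5}; by pigeonhole those values go to them, so strike 4, 5 from x₂, x₄, x₆, x₇.
x₄ must be 9 (only option left). Remove 9 from x₅.
That leaves x₅ = 7. Eliminate 7 elsewhere: x₇.
x₆'s domain is down to {6}, so x₆ = 6. So x₇ can't be 6.
So x₇ = 3.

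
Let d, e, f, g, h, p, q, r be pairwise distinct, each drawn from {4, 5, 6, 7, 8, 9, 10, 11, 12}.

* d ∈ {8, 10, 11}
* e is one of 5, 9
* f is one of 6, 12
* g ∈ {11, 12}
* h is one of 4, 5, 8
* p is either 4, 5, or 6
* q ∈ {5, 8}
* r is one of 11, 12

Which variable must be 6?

f

Among the 8 variables, 9 fits only e (and all 8 values in {4, 5, 6, 8, 9, 10, 11, 12} must be used), so e = 9.
Among the 7 still-open variables, 10 fits only d (and all 7 values in {4, 5, 6, 8, 10, 11, 12} must be used), so d = 10.
g and r between them cover only {11, 12} — a naked pair. Remove those values from f.
So 6 goes to f.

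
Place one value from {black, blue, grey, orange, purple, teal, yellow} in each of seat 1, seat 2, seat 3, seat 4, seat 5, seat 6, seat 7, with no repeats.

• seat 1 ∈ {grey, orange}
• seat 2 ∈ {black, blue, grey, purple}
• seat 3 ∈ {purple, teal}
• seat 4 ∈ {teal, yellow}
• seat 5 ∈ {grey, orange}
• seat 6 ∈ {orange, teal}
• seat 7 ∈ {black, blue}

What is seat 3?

purple

The 7 variables together cover exactly {black, blue, grey, orange, purple, teal, yellow} — 7 values for 7 variables — and yellow appears only in seat 4's list, so seat 4 = yellow.
seat 1 and seat 5 between them cover only {grey, orange} — a naked pair. Remove those values from seat 2, seat 6.
seat 6 has just one choice, so seat 6 = teal. So seat 3 can't be teal.
So seat 3 = purple.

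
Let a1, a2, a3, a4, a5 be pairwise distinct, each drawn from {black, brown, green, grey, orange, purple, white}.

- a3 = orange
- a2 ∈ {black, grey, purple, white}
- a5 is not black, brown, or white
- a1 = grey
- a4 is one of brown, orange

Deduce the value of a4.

a1 has just one choice, so a1 = grey. Remove grey from a2, a5.
a3's domain is down to {orange}, so a3 = orange. So a4, a5 can't be orange.
So a4 = brown.

brown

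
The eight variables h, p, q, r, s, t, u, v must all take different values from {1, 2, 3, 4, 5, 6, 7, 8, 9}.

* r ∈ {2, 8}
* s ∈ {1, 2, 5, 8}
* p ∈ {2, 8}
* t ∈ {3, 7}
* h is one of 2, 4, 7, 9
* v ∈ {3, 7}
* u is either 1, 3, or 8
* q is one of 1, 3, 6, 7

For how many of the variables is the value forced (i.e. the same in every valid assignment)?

p and r share exactly the 2 values {2, 8}; by pigeonhole those values go to them, so strike 2, 8 from h, s, u.
t and v share exactly the 2 values {3, 7}; by pigeonhole those values go to them, so strike 3, 7 from h, q, u.
That leaves u = 1. Remove 1 from q, s.
q must be 6 (only option left).
s must be 5 (only option left).
Determined: q=6, s=5, u=1. The other variables each still have more than one consistent value. That makes 3.

3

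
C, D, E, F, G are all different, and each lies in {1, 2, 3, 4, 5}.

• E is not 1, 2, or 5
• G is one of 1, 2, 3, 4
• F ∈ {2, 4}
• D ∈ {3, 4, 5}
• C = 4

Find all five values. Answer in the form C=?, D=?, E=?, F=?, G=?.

C has just one choice, so C = 4. So D, E, F, G can't be 4.
E's domain is down to {3}, so E = 3. So D, G can't be 3.
That leaves F = 2. Strike 2 from G.
G has just one choice, so G = 1.
D's domain is down to {5}, so D = 5.

C=4, D=5, E=3, F=2, G=1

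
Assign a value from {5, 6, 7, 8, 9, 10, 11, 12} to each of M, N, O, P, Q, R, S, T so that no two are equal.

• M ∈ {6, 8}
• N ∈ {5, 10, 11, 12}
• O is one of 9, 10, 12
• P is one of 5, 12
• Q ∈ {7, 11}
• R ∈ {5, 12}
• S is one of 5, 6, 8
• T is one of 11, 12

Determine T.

11

The 8 variables draw from only 8 values {5, 6, 7, 8, 9, 10, 11, 12}, so each is used; only Q can be 7, hence Q = 7.
The 7 still-open variables draw from only 7 values {5, 6, 8, 9, 10, 11, 12}, so each is used; only O can be 9, hence O = 9.
Among the 6 still-open variables, 10 fits only N (and all 6 values in {5, 6, 8, 10, 11, 12} must be used), so N = 10.
The 5 still-open variables together cover exactly {5, 6, 8, 11, 12} — 5 values for 5 variables — and 11 appears only in T's list, so T = 11.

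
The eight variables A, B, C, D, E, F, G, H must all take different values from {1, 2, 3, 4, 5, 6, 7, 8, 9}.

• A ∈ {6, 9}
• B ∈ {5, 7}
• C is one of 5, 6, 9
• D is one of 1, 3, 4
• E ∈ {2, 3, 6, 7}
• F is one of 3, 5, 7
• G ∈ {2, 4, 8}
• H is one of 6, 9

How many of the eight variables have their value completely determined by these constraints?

A and H share exactly the 2 values {6, 9}; by pigeonhole those values go to them, so strike 6, 9 from C, E.
C has just one choice, so C = 5. Eliminate 5 elsewhere: B, F.
That leaves B = 7. Strike 7 from E, F.
F's domain is down to {3}, so F = 3. Remove 3 from D, E.
E has just one choice, so E = 2. Strike 2 from G.
Determined: B=7, C=5, E=2, F=3. The other variables each still have more than one consistent value. That makes 4.

4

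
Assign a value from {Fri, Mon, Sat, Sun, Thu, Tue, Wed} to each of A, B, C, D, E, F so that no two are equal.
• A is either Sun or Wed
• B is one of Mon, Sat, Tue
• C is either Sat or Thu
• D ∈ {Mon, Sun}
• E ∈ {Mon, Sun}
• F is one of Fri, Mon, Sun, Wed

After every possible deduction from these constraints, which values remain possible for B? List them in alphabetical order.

D and E share exactly the 2 values {Mon, Sun}; by pigeonhole those values go to them, so strike Mon, Sun from A, B, F.
A's domain is down to {Wed}, so A = Wed. Remove Wed from F.
That leaves F = Fri.
No further eliminations apply; B can still be any of Sat, Tue.

Sat, Tue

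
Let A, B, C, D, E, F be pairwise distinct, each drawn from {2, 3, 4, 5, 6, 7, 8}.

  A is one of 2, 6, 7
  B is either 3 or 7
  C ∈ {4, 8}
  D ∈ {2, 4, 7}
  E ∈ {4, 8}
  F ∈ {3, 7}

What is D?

2

The 6 variables together cover exactly {2, 3, 4, 6, 7, 8} — 6 values for 6 variables — and 6 appears only in A's list, so A = 6.
The 5 still-open variables draw from only 5 values {2, 3, 4, 7, 8}, so each is used; only D can be 2, hence D = 2.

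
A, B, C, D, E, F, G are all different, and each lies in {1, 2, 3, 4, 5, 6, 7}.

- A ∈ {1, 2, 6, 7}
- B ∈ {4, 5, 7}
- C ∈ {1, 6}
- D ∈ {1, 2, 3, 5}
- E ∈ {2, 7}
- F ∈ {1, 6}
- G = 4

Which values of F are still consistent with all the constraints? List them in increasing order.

1, 6

G must be 4 (only option left). So B can't be 4.
The 6 still-open variables draw from only 6 values {1, 2, 3, 5, 6, 7}, so each is used; only D can be 3, hence D = 3.
The 5 still-open variables together cover exactly {1, 2, 5, 6, 7} — 5 values for 5 variables — and 5 appears only in B's list, so B = 5.
The 2 variables C and F are confined to {1, 6}, which locks those values in; drop them from A.
No further eliminations apply; F can still be any of 1, 6.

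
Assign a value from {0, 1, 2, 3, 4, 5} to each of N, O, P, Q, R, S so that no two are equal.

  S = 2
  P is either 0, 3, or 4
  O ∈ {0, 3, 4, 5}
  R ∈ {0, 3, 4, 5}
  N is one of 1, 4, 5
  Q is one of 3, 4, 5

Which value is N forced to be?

1

S must be 2 (only option left).
The 5 still-open variables together cover exactly {0, 1, 3, 4, 5} — 5 values for 5 variables — and 1 appears only in N's list, so N = 1.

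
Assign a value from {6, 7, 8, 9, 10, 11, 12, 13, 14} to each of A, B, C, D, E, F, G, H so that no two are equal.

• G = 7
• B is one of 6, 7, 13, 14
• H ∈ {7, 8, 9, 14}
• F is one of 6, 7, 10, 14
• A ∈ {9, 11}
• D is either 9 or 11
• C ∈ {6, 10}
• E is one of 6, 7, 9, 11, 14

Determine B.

13

G has just one choice, so G = 7. Remove 7 from B, E, F, H.
Among the 7 still-open variables, 8 fits only H (and all 7 values in {6, 8, 9, 10, 11, 13, 14} must be used), so H = 8.
The 6 still-open variables draw from only 6 values {6, 9, 10, 11, 13, 14}, so each is used; only B can be 13, hence B = 13.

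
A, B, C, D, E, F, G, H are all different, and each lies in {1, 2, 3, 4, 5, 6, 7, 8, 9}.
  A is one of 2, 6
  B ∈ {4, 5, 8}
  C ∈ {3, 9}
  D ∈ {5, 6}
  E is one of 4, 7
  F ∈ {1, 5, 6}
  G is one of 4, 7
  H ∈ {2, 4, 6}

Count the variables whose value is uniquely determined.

3

E and G share exactly the 2 values {4, 7}; by pigeonhole those values go to them, so strike 4, 7 from B, H.
A and H between them cover only {2, 6} — a naked pair. Remove those values from D, F.
That leaves D = 5. Strike 5 from B, F.
That leaves F = 1.
B has just one choice, so B = 8.
Determined: B=8, D=5, F=1. The other variables each still have more than one consistent value. That makes 3.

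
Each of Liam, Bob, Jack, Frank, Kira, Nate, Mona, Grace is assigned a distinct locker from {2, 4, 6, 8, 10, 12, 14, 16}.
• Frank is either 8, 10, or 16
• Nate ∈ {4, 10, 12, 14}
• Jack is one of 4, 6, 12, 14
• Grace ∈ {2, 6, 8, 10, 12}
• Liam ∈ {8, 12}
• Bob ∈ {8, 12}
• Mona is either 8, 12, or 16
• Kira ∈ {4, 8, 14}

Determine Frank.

10

Among the 8 variables, 2 fits only Grace (and all 8 values in {2, 4, 6, 8, 10, 12, 14, 16} must be used), so Grace = 2.
The 7 still-open variables together cover exactly {4, 6, 8, 10, 12, 14, 16} — 7 values for 7 variables — and 6 appears only in Jack's list, so Jack = 6.
The 2 variables Liam and Bob are confined to {8, 12}, which locks those values in; drop them from Frank, Kira, Nate, Mona.
Mona's domain is down to {16}, so Mona = 16. Eliminate 16 elsewhere: Frank.
So Frank = 10.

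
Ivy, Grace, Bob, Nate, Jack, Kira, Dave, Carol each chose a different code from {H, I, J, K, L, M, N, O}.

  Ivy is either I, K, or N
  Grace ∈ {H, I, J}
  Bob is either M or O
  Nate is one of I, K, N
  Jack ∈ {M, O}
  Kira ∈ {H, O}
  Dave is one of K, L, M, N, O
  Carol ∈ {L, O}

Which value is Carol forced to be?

L

The 8 variables together cover exactly {H, I, J, K, L, M, N, O} — 8 values for 8 variables — and J appears only in Grace's list, so Grace = J.
The 7 still-open variables together cover exactly {H, I, K, L, M, N, O} — 7 values for 7 variables — and H appears only in Kira's list, so Kira = H.
Bob and Jack share exactly the 2 values {M, O}; by pigeonhole those values go to them, so strike M, O from Dave, Carol.
So Carol = L.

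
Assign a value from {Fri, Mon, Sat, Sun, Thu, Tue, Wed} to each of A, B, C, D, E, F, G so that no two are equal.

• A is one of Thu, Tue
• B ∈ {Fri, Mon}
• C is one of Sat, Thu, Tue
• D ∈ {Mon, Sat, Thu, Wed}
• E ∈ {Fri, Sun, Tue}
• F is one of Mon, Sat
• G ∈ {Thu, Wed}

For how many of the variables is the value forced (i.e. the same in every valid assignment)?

The 7 variables draw from only 7 values {Fri, Mon, Sat, Sun, Thu, Tue, Wed}, so each is used; only E can be Sun, hence E = Sun.
The 6 still-open variables together cover exactly {Fri, Mon, Sat, Thu, Tue, Wed} — 6 values for 6 variables — and Fri appears only in B's list, so B = Fri.
Determined: B=Fri, E=Sun. The other variables each still have more than one consistent value. That makes 2.

2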